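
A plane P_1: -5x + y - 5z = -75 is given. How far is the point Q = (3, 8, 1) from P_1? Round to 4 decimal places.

8.8218

n·Q − d = (-5)·(3) + (1)·(8) + (-5)·(1) − (-75) = 63; |n| = √51.
Distance = |63| / √51 = 63/√51 ≈ 8.8218.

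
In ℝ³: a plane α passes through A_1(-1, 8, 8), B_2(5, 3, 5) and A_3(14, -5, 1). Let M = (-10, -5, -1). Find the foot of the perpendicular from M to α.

A_1B_2 = (6, -5, -3), A_1A_3 = (15, -13, -7); a normal to α is A_1B_2 × A_1A_3 = (-4, -3, -3).
Using A_1: α has equation -4x - 3y - 3z = -44.
Foot = M − λn with λ = (n·M − d)/|n|² = (58 − (-44))/34 = 3.
Foot = (-10, -5, -1) − 3·(-4, -3, -3) = (2, 4, 8).

(2, 4, 8)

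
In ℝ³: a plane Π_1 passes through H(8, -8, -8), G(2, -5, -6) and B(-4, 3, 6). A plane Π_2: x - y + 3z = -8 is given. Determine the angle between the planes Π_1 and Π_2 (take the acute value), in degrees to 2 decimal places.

HG = (-6, 3, 2), HB = (-12, 11, 14); a normal to Π_1 is HG × HB = (20, 60, -30).
Using H: Π_1 has equation 20x + 60y - 30z = -80.
cos θ = |n₁·n₂| / (|n₁||n₂|) = |-130| / (√4900 · √11).
θ = arccos(0.55995) ≈ 55.95°.

55.95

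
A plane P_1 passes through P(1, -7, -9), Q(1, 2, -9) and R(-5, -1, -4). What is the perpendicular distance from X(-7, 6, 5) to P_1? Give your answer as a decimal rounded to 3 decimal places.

5.634

PQ = (0, 9, 0), PR = (-6, 6, 5); a normal to P_1 is PQ × PR = (45, 0, 54).
Using P: P_1 has equation 45x + 54z = -441.
n·X − d = (45)·(-7) + (0)·(6) + (54)·(5) − (-441) = 396; |n| = √4941.
Distance = |396| / √4941 = 396/√4941 ≈ 5.634.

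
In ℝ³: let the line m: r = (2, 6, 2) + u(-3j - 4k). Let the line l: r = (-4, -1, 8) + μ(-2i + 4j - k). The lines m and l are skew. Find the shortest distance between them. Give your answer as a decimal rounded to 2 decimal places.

9.59

Common perpendicular direction n = (0, -3, -4) × (-2, 4, -1) = (19, 8, -6).
With w = (-4, -1, 8) − (2, 6, 2) = (-6, -7, 6), w · n = -206.
Distance = |w · n| / |n| = |-206| / √461 ≈ 9.59.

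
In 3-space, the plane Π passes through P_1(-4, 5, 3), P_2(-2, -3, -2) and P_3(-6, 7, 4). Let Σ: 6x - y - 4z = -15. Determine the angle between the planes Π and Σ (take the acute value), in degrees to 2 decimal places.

P_1P_2 = (2, -8, -5), P_1P_3 = (-2, 2, 1); a normal to Π is P_1P_2 × P_1P_3 = (2, 8, -12).
Using P_1: Π has equation 2x + 8y - 12z = -4.
cos θ = |n₁·n₂| / (|n₁||n₂|) = |52| / (√212 · √53).
θ = arccos(0.49057) ≈ 60.62°.

60.62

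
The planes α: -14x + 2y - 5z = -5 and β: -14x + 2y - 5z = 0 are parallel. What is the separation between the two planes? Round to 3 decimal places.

Same normal n = (-14, 2, -5) with |n| = √225; distance = |-5 − 0| / |n| = 5/√225 ≈ 0.333.

0.333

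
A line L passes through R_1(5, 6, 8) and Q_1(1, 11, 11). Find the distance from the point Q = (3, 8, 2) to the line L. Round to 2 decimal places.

A direction vector for L is Q_1 − R_1 = (-4, 5, 3).
Taking (5, 6, 8) on L with direction v = (-4, 5, 3): w = Q − (5, 6, 8) = (-2, 2, -6), and w × v = (36, 30, -2).
Distance = |w × v| / |v| = √2200 / √50 ≈ 6.63.

6.63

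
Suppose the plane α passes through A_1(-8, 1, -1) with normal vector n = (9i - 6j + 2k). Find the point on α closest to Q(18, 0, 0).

α: n·r = n·A_1 gives 9x - 6y + 2z = -80.
Foot = Q − λn with λ = (n·Q − d)/|n|² = (162 − (-80))/121 = 2.
Foot = (18, 0, 0) − 2·(9, -6, 2) = (0, 12, -4).

(0, 12, -4)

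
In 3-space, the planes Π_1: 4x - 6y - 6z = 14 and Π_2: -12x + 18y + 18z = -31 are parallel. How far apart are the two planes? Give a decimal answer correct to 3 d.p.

0.391

Rescale Π_2 by 1/(-3): 4x - 6y - 6z = 31/3. Then distance = |14 − (31/3)| / √88 ≈ 0.391.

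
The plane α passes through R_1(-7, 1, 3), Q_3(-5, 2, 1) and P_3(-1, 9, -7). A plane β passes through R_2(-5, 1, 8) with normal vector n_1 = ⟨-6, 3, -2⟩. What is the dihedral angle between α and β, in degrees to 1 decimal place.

71.1

R_1Q_3 = (2, 1, -2), R_1P_3 = (6, 8, -10); a normal to α is R_1Q_3 × R_1P_3 = (6, 8, 10).
Using R_1: α has equation 6x + 8y + 10z = -4.
β: n_1·r = n_1·R_2 gives -6x + 3y - 2z = 17.
cos θ = |n₁·n₂| / (|n₁||n₂|) = |-32| / (√200 · √49).
θ = arccos(0.32325) ≈ 71.1°.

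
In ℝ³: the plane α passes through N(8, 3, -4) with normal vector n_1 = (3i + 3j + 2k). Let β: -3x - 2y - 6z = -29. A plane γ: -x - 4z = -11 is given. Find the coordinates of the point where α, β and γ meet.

(3, 4, 2)

α: n_1·r = n_1·N gives 3x + 3y + 2z = 25.
Solving the 3×3 linear system 3x + 3y + 2z = 25, -3x - 2y - 6z = -29, -x - 4z = -11 (e.g. by elimination or Cramer's rule, determinant = 2) gives (3, 4, 2).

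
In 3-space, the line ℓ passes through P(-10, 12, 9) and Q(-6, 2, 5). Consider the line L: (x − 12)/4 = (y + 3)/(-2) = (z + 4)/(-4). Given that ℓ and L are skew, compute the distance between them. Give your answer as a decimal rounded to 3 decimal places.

A direction vector for ℓ is Q − P = (4, -10, -4).
L has direction (4, -2, -4) through (12, -3, -4).
Common perpendicular direction n = (4, -10, -4) × (4, -2, -4) = (32, 0, 32).
With w = (12, -3, -4) − (-10, 12, 9) = (22, -15, -13), w · n = 288.
Distance = |w · n| / |n| = |288| / √2048 ≈ 6.364.

6.364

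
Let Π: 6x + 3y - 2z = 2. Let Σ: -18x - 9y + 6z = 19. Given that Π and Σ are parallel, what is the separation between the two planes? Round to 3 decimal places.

Rescale Σ by 1/(-3): 6x + 3y - 2z = -19/3. Then distance = |2 − (-19/3)| / √49 ≈ 1.190.

1.190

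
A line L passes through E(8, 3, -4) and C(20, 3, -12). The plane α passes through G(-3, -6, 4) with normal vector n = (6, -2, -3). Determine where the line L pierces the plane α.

(-1, 3, 2)

A direction vector for L is C − E = (12, 0, -8).
α: n·r = n·G gives 6x - 2y - 3z = -18.
Substitute r = (8, 3, -4) + t(12, 0, -8) into the plane: 54 + 96t = -18, so t = -3/4.
Intersection: (8, 3, -4) + (-3/4)·(12, 0, -8) = (-1, 3, 2).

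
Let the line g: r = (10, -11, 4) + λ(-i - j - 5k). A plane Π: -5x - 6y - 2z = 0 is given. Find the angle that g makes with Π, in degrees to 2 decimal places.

sin θ = |n·v| / (|n||v|) = |21| / (√65 · √27) = 0.50128.
θ ≈ 30.08°.

30.08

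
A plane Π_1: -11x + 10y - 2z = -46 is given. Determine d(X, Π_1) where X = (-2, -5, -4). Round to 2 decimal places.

n·X − d = (-11)·(-2) + (10)·(-5) + (-2)·(-4) − (-46) = 26; |n| = √225.
Distance = |26| / √225 = 26/√225 ≈ 1.73.

1.73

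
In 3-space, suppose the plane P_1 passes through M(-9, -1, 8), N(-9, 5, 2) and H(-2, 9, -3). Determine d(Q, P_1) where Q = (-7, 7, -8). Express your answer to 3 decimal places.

5.427

MN = (0, 6, -6), MH = (7, 10, -11); a normal to P_1 is MN × MH = (-6, -42, -42).
Using M: P_1 has equation -6x - 42y - 42z = -240.
n·Q − d = (-6)·(-7) + (-42)·(7) + (-42)·(-8) − (-240) = 324; |n| = √3564.
Distance = |324| / √3564 = 324/√3564 ≈ 5.427.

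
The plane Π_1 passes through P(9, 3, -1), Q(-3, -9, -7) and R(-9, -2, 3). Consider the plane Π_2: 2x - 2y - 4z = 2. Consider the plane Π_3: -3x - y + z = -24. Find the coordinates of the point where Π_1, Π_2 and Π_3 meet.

PQ = (-12, -12, -6), PR = (-18, -5, 4); a normal to Π_1 is PQ × PR = (-78, 156, -156).
Using P: Π_1 has equation -78x + 156y - 156z = -78.
Solving the 3×3 linear system -78x + 156y - 156z = -78, 2x - 2y - 4z = 2, -3x - y + z = -24 (e.g. by elimination or Cramer's rule, determinant = 3276) gives (7, 4, 1).

(7, 4, 1)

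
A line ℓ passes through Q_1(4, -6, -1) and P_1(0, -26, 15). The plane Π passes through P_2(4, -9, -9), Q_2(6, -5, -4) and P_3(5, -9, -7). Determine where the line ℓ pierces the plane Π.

(5, -1, -5)

A direction vector for ℓ is P_1 − Q_1 = (-4, -20, 16).
P_2Q_2 = (2, 4, 5), P_2P_3 = (1, 0, 2); a normal to Π is P_2Q_2 × P_2P_3 = (8, 1, -4).
Using P_2: Π has equation 8x + y - 4z = 59.
Substitute r = (4, -6, -1) + t(-4, -20, 16) into the plane: 30 + (-116)t = 59, so t = -1/4.
Intersection: (4, -6, -1) + (-1/4)·(-4, -20, 16) = (5, -1, -5).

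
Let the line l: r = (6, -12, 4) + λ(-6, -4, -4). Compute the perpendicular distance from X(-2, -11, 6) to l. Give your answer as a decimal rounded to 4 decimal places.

7.0669

Taking (6, -12, 4) on l with direction v = (-6, -4, -4): w = X − (6, -12, 4) = (-8, 1, 2), and w × v = (4, -44, 38).
Distance = |w × v| / |v| = √3396 / √68 ≈ 7.0669.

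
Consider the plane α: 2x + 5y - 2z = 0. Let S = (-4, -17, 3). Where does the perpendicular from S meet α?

Foot = S − λn with λ = (n·S − d)/|n|² = (-99 − 0)/33 = -3.
Foot = (-4, -17, 3) − (-3)·(2, 5, -2) = (2, -2, -3).

(2, -2, -3)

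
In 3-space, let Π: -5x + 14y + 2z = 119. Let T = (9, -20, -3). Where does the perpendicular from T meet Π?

(-1, 8, 1)

Foot = T − λn with λ = (n·T − d)/|n|² = (-331 − 119)/225 = -2.
Foot = (9, -20, -3) − (-2)·(-5, 14, 2) = (-1, 8, 1).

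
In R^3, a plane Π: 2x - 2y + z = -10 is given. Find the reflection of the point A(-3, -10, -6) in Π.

(-11, -2, -10)

λ = (n·A − d)/|n|² = (8 − (-10))/9 = 2.
Reflection = A − 2λn = (-3, -10, -6) − 4·(2, -2, 1) = (-11, -2, -10).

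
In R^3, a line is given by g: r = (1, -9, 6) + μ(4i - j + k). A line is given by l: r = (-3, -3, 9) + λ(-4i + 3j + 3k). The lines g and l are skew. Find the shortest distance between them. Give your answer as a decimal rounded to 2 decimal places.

Common perpendicular direction n = (4, -1, 1) × (-4, 3, 3) = (-6, -16, 8).
With w = (-3, -3, 9) − (1, -9, 6) = (-4, 6, 3), w · n = -48.
Distance = |w · n| / |n| = |-48| / √356 ≈ 2.54.

2.54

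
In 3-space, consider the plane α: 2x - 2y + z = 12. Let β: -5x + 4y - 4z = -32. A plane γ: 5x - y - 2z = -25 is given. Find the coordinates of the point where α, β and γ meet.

Solving the 3×3 linear system 2x - 2y + z = 12, -5x + 4y - 4z = -32, 5x - y - 2z = -25 (e.g. by elimination or Cramer's rule, determinant = 21) gives (-4, -7, 6).

(-4, -7, 6)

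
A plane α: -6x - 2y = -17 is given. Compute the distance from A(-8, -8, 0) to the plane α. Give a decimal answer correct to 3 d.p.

12.807

n·A − d = (-6)·(-8) + (-2)·(-8) + (0)·(0) − (-17) = 81; |n| = √40.
Distance = |81| / √40 = 81/√40 ≈ 12.807.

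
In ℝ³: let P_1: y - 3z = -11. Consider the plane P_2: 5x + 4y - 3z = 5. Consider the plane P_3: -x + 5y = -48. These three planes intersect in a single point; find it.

(8, -8, 1)

Solving the 3×3 linear system y - 3z = -11, 5x + 4y - 3z = 5, -x + 5y = -48 (e.g. by elimination or Cramer's rule, determinant = -84) gives (8, -8, 1).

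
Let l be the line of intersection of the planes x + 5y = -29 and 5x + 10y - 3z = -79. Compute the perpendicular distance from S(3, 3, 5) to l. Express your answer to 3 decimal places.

Direction of l: (1, 5, 0) × (5, 10, -3) = (-15, 3, -15).
A point on l: solving the two plane equations with x = 1 gives (1, -6, 8).
Taking (1, -6, 8) on l with direction v = (-15, 3, -15): w = S − (1, -6, 8) = (2, 9, -3), and w × v = (-126, 75, 141).
Distance = |w × v| / |v| = √41382 / √459 ≈ 9.495.

9.495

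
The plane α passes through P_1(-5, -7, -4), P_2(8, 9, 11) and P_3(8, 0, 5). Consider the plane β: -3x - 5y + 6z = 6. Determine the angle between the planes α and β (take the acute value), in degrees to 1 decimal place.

P_1P_2 = (13, 16, 15), P_1P_3 = (13, 7, 9); a normal to α is P_1P_2 × P_1P_3 = (39, 78, -117).
Using P_1: α has equation 39x + 78y - 117z = -273.
cos θ = |n₁·n₂| / (|n₁||n₂|) = |-1209| / (√21294 · √70).
θ = arccos(0.99026) ≈ 8.0°.

8.0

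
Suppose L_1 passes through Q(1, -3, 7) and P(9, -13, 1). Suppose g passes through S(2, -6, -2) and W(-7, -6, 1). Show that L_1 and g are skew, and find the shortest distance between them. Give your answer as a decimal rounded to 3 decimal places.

A direction vector for L_1 is P − Q = (8, -10, -6).
A direction vector for g is W − S = (-9, 0, 3).
Common perpendicular direction n = (8, -10, -6) × (-9, 0, 3) = (-30, 30, -90).
With w = (2, -6, -2) − (1, -3, 7) = (1, -3, -9), w · n = 690.
Since n ≠ 0 the lines are not parallel, and w · n = 690 ≠ 0 so they do not intersect; hence they are skew.
Distance = |w · n| / |n| = |690| / √9900 ≈ 6.935.

6.935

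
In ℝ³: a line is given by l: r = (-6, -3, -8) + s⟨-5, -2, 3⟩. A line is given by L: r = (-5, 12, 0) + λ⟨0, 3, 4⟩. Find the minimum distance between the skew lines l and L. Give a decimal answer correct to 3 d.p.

Common perpendicular direction n = (-5, -2, 3) × (0, 3, 4) = (-17, 20, -15).
With w = (-5, 12, 0) − (-6, -3, -8) = (1, 15, 8), w · n = 163.
Distance = |w · n| / |n| = |163| / √914 ≈ 5.392.

5.392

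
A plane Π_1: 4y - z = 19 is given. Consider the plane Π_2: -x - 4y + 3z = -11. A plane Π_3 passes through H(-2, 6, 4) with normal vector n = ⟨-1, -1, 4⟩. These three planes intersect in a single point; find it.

(2, 6, 5)

Π_3: n·r = n·H gives -x - y + 4z = 12.
Solving the 3×3 linear system 4y - z = 19, -x - 4y + 3z = -11, -x - y + 4z = 12 (e.g. by elimination or Cramer's rule, determinant = 7) gives (2, 6, 5).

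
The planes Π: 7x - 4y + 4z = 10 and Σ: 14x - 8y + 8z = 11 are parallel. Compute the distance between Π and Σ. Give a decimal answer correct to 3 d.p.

Rescale Σ by 1/2: 7x - 4y + 4z = 11/2. Then distance = |10 − (11/2)| / √81 ≈ 0.500.

0.500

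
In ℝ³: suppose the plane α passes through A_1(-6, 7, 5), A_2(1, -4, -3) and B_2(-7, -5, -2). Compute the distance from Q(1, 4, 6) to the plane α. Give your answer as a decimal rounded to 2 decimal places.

3.55

A_1A_2 = (7, -11, -8), A_1B_2 = (-1, -12, -7); a normal to α is A_1A_2 × A_1B_2 = (-19, 57, -95).
Using A_1: α has equation -19x + 57y - 95z = 38.
n·Q − d = (-19)·(1) + (57)·(4) + (-95)·(6) − 38 = -399; |n| = √12635.
Distance = |-399| / √12635 = 399/√12635 ≈ 3.55.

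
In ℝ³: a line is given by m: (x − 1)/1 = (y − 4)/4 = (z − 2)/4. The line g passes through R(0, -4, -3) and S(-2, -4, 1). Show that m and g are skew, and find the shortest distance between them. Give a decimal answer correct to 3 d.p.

1.857

m has direction (1, 4, 4) through (1, 4, 2).
A direction vector for g is S − R = (-2, 0, 4).
Common perpendicular direction n = (1, 4, 4) × (-2, 0, 4) = (16, -12, 8).
With w = (0, -4, -3) − (1, 4, 2) = (-1, -8, -5), w · n = 40.
Since n ≠ 0 the lines are not parallel, and w · n = 40 ≠ 0 so they do not intersect; hence they are skew.
Distance = |w · n| / |n| = |40| / √464 ≈ 1.857.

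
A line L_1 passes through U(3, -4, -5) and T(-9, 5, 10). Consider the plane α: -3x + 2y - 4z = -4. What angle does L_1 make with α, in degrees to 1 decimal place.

A direction vector for L_1 is T − U = (-12, 9, 15).
sin θ = |n·v| / (|n||v|) = |-6| / (√29 · √450) = 0.05252.
θ ≈ 3.0°.

3.0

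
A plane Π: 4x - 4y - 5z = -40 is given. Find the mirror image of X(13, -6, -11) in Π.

(-11, 18, 19)

λ = (n·X − d)/|n|² = (131 − (-40))/57 = 3.
Reflection = X − 2λn = (13, -6, -11) − 6·(4, -4, -5) = (-11, 18, 19).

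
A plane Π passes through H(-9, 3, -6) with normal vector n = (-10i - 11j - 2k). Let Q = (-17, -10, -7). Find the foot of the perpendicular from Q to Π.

(-7, 1, -5)

Π: n·r = n·H gives -10x - 11y - 2z = 69.
Foot = Q − λn with λ = (n·Q − d)/|n|² = (294 − 69)/225 = 1.
Foot = (-17, -10, -7) − 1·(-10, -11, -2) = (-7, 1, -5).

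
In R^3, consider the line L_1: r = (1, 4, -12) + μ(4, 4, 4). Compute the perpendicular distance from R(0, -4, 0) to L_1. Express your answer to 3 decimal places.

14.353

Taking (1, 4, -12) on L_1 with direction v = (4, 4, 4): w = R − (1, 4, -12) = (-1, -8, 12), and w × v = (-80, 52, 28).
Distance = |w × v| / |v| = √9888 / √48 ≈ 14.353.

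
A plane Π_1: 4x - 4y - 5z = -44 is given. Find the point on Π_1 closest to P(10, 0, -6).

(2, 8, 4)

Foot = P − λn with λ = (n·P − d)/|n|² = (70 − (-44))/57 = 2.
Foot = (10, 0, -6) − 2·(4, -4, -5) = (2, 8, 4).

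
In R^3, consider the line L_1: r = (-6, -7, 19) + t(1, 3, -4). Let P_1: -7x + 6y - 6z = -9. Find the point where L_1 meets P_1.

(-3, 2, 7)

Substitute r = (-6, -7, 19) + t(1, 3, -4) into the plane: -114 + 35t = -9, so t = 3.
Intersection: (-6, -7, 19) + 3·(1, 3, -4) = (-3, 2, 7).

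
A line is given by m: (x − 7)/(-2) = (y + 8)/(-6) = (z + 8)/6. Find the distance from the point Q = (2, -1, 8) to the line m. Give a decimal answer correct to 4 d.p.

m has direction (-2, -6, 6) through (7, -8, -8).
Taking (7, -8, -8) on m with direction v = (-2, -6, 6): w = Q − (7, -8, -8) = (-5, 7, 16), and w × v = (138, -2, 44).
Distance = |w × v| / |v| = √20984 / √76 ≈ 16.6164.

16.6164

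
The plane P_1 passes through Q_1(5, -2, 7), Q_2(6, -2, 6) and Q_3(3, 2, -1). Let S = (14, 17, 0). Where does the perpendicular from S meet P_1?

Q_1Q_2 = (1, 0, -1), Q_1Q_3 = (-2, 4, -8); a normal to P_1 is Q_1Q_2 × Q_1Q_3 = (4, 10, 4).
Using Q_1: P_1 has equation 4x + 10y + 4z = 28.
Foot = S − λn with λ = (n·S − d)/|n|² = (226 − 28)/132 = 3/2.
Foot = (14, 17, 0) − (3/2)·(4, 10, 4) = (8, 2, -6).

(8, 2, -6)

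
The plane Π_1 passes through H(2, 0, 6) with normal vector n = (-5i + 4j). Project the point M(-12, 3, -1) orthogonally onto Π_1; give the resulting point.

(-2, -5, -1)

Π_1: n·r = n·H gives -5x + 4y = -10.
Foot = M − λn with λ = (n·M − d)/|n|² = (72 − (-10))/41 = 2.
Foot = (-12, 3, -1) − 2·(-5, 4, 0) = (-2, -5, -1).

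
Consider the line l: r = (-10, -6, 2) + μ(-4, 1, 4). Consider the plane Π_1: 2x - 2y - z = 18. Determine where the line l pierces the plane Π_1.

(-2, -8, -6)

Substitute r = (-10, -6, 2) + t(-4, 1, 4) into the plane: -10 + (-14)t = 18, so t = -2.
Intersection: (-10, -6, 2) + (-2)·(-4, 1, 4) = (-2, -8, -6).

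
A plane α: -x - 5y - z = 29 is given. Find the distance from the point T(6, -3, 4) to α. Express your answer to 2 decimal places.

4.62

n·T − d = (-1)·(6) + (-5)·(-3) + (-1)·(4) − 29 = -24; |n| = √27.
Distance = |-24| / √27 = 24/√27 ≈ 4.62.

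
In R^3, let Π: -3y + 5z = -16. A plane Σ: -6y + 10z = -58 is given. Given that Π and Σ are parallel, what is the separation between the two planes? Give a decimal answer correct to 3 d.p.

Rescale Σ by 1/2: -3y + 5z = -29. Then distance = |-16 − (-29)| / √34 ≈ 2.229.

2.229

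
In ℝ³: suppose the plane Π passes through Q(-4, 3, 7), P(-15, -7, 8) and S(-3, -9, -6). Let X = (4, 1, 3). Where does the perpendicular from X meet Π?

QP = (-11, -10, 1), QS = (1, -12, -13); a normal to Π is QP × QS = (142, -142, 142).
Using Q: Π has equation 142x - 142y + 142z = 0.
Foot = X − λn with λ = (n·X − d)/|n|² = (852 − 0)/60492 = 1/71.
Foot = (4, 1, 3) − (1/71)·(142, -142, 142) = (2, 3, 1).

(2, 3, 1)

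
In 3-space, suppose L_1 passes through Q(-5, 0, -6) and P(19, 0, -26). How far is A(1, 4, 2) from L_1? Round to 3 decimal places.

10.758

A direction vector for L_1 is P − Q = (24, 0, -20).
Taking (-5, 0, -6) on L_1 with direction v = (24, 0, -20): w = A − (-5, 0, -6) = (6, 4, 8), and w × v = (-80, 312, -96).
Distance = |w × v| / |v| = √112960 / √976 ≈ 10.758.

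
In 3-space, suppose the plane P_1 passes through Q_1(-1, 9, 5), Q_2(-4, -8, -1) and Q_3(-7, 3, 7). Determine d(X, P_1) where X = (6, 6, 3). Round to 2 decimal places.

Q_1Q_2 = (-3, -17, -6), Q_1Q_3 = (-6, -6, 2); a normal to P_1 is Q_1Q_2 × Q_1Q_3 = (-70, 42, -84).
Using Q_1: P_1 has equation -70x + 42y - 84z = 28.
n·X − d = (-70)·(6) + (42)·(6) + (-84)·(3) − 28 = -448; |n| = √13720.
Distance = |-448| / √13720 = 448/√13720 ≈ 3.82.

3.82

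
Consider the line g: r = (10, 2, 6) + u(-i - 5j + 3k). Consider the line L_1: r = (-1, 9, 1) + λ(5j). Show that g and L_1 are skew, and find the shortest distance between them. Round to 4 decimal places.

12.0167

Common perpendicular direction n = (-1, -5, 3) × (0, 5, 0) = (-15, 0, -5).
With w = (-1, 9, 1) − (10, 2, 6) = (-11, 7, -5), w · n = 190.
Since n ≠ 0 the lines are not parallel, and w · n = 190 ≠ 0 so they do not intersect; hence they are skew.
Distance = |w · n| / |n| = |190| / √250 ≈ 12.0167.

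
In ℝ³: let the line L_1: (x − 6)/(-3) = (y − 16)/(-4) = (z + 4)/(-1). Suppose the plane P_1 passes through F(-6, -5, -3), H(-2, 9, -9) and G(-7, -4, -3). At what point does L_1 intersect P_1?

(-3, 4, -7)

L_1 has direction (-3, -4, -1) through (6, 16, -4).
FH = (4, 14, -6), FG = (-1, 1, 0); a normal to P_1 is FH × FG = (6, 6, 18).
Using F: P_1 has equation 6x + 6y + 18z = -120.
Substitute r = (6, 16, -4) + t(-3, -4, -1) into the plane: 60 + (-60)t = -120, so t = 3.
Intersection: (6, 16, -4) + 3·(-3, -4, -1) = (-3, 4, -7).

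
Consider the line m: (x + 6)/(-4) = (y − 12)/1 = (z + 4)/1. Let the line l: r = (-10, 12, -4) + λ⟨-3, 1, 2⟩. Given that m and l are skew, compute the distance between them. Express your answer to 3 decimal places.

m has direction (-4, 1, 1) through (-6, 12, -4).
Common perpendicular direction n = (-4, 1, 1) × (-3, 1, 2) = (1, 5, -1).
With w = (-10, 12, -4) − (-6, 12, -4) = (-4, 0, 0), w · n = -4.
Distance = |w · n| / |n| = |-4| / √27 ≈ 0.770.

0.770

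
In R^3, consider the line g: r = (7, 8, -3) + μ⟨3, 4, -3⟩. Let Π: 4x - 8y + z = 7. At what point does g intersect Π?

Substitute r = (7, 8, -3) + t(3, 4, -3) into the plane: -39 + (-23)t = 7, so t = -2.
Intersection: (7, 8, -3) + (-2)·(3, 4, -3) = (1, 0, 3).

(1, 0, 3)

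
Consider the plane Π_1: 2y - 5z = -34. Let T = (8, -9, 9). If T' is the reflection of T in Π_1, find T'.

λ = (n·T − d)/|n|² = (-63 − (-34))/29 = -1.
Reflection = T − 2λn = (8, -9, 9) − (-2)·(0, 2, -5) = (8, -5, -1).

(8, -5, -1)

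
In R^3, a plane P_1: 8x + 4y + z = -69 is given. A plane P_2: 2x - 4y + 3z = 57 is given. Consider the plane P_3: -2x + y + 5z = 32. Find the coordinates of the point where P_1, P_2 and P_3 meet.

Solving the 3×3 linear system 8x + 4y + z = -69, 2x - 4y + 3z = 57, -2x + y + 5z = 32 (e.g. by elimination or Cramer's rule, determinant = -254) gives (-4, -11, 7).

(-4, -11, 7)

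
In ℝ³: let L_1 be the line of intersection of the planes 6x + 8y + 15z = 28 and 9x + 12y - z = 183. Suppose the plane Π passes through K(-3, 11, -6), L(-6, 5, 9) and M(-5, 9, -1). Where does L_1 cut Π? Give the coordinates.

Direction of L_1: (6, 8, 15) × (9, 12, -1) = (-188, 141, 0).
A point on L_1: solving the two plane equations with x = 21 gives (21, -1, -6).
KL = (-3, -6, 15), KM = (-2, -2, 5); a normal to Π is KL × KM = (0, -15, -6).
Using K: Π has equation -15y - 6z = -129.
Substitute r = (21, -1, -6) + t(-188, 141, 0) into the plane: 51 + (-2115)t = -129, so t = 4/47.
Intersection: (21, -1, -6) + (4/47)·(-188, 141, 0) = (5, 11, -6).

(5, 11, -6)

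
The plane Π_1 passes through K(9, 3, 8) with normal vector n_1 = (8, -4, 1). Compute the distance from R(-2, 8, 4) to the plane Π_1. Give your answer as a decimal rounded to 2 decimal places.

12.44

Π_1: n_1·r = n_1·K gives 8x - 4y + z = 68.
n·R − d = (8)·(-2) + (-4)·(8) + (1)·(4) − 68 = -112; |n| = √81.
Distance = |-112| / √81 = 112/√81 ≈ 12.44.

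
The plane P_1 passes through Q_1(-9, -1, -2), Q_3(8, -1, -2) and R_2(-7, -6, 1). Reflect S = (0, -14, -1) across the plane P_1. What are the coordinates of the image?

Q_1Q_3 = (17, 0, 0), Q_1R_2 = (2, -5, 3); a normal to P_1 is Q_1Q_3 × Q_1R_2 = (0, -51, -85).
Using Q_1: P_1 has equation -51y - 85z = 221.
λ = (n·S − d)/|n|² = (799 − 221)/9826 = 1/17.
Reflection = S − 2λn = (0, -14, -1) − (2/17)·(0, -51, -85) = (0, -8, 9).

(0, -8, 9)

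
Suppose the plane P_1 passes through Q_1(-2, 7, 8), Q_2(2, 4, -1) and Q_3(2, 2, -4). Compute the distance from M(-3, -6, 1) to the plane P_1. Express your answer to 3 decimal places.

5.353

Q_1Q_2 = (4, -3, -9), Q_1Q_3 = (4, -5, -12); a normal to P_1 is Q_1Q_2 × Q_1Q_3 = (-9, 12, -8).
Using Q_1: P_1 has equation -9x + 12y - 8z = 38.
n·M − d = (-9)·(-3) + (12)·(-6) + (-8)·(1) − 38 = -91; |n| = √289.
Distance = |-91| / √289 = 91/√289 ≈ 5.353.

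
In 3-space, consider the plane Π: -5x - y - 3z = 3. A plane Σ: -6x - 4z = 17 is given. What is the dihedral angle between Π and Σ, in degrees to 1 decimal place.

10.1

cos θ = |n₁·n₂| / (|n₁||n₂|) = |42| / (√35 · √52).
θ = arccos(0.98450) ≈ 10.1°.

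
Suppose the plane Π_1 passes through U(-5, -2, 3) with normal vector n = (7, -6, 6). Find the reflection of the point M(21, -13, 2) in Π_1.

(-7, 11, -22)

Π_1: n·r = n·U gives 7x - 6y + 6z = -5.
λ = (n·M − d)/|n|² = (237 − (-5))/121 = 2.
Reflection = M − 2λn = (21, -13, 2) − 4·(7, -6, 6) = (-7, 11, -22).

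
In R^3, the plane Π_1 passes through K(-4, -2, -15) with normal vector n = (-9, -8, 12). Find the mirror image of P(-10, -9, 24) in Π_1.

(26, 23, -24)

Π_1: n·r = n·K gives -9x - 8y + 12z = -128.
λ = (n·P − d)/|n|² = (450 − (-128))/289 = 2.
Reflection = P − 2λn = (-10, -9, 24) − 4·(-9, -8, 12) = (26, 23, -24).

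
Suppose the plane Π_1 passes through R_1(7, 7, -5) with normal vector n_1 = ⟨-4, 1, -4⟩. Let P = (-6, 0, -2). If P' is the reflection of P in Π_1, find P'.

Π_1: n_1·r = n_1·R_1 gives -4x + y - 4z = -1.
λ = (n·P − d)/|n|² = (32 − (-1))/33 = 1.
Reflection = P − 2λn = (-6, 0, -2) − 2·(-4, 1, -4) = (2, -2, 6).

(2, -2, 6)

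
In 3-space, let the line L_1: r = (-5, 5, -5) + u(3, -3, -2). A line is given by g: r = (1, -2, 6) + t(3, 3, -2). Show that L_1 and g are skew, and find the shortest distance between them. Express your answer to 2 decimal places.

Common perpendicular direction n = (3, -3, -2) × (3, 3, -2) = (12, 0, 18).
With w = (1, -2, 6) − (-5, 5, -5) = (6, -7, 11), w · n = 270.
Since n ≠ 0 the lines are not parallel, and w · n = 270 ≠ 0 so they do not intersect; hence they are skew.
Distance = |w · n| / |n| = |270| / √468 ≈ 12.48.

12.48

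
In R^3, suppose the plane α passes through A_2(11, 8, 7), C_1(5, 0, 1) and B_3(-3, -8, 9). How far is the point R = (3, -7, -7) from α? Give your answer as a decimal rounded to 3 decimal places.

2.157

A_2C_1 = (-6, -8, -6), A_2B_3 = (-14, -16, 2); a normal to α is A_2C_1 × A_2B_3 = (-112, 96, -16).
Using A_2: α has equation -112x + 96y - 16z = -576.
n·R − d = (-112)·(3) + (96)·(-7) + (-16)·(-7) − (-576) = -320; |n| = √22016.
Distance = |-320| / √22016 = 320/√22016 ≈ 2.157.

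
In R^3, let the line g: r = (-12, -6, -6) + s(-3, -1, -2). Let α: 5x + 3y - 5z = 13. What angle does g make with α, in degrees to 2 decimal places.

sin θ = |n·v| / (|n||v|) = |-8| / (√59 · √14) = 0.27836.
θ ≈ 16.16°.

16.16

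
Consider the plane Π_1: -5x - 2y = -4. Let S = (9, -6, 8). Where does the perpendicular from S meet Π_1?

(4, -8, 8)

Foot = S − λn with λ = (n·S − d)/|n|² = (-33 − (-4))/29 = -1.
Foot = (9, -6, 8) − (-1)·(-5, -2, 0) = (4, -8, 8).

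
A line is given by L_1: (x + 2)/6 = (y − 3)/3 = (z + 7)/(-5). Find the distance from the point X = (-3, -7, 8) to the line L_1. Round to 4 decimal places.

12.2469

L_1 has direction (6, 3, -5) through (-2, 3, -7).
Taking (-2, 3, -7) on L_1 with direction v = (6, 3, -5): w = X − (-2, 3, -7) = (-1, -10, 15), and w × v = (5, 85, 57).
Distance = |w × v| / |v| = √10499 / √70 ≈ 12.2469.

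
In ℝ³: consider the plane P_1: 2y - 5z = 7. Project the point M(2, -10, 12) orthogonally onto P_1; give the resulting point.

Foot = M − λn with λ = (n·M − d)/|n|² = (-80 − 7)/29 = -3.
Foot = (2, -10, 12) − (-3)·(0, 2, -5) = (2, -4, -3).

(2, -4, -3)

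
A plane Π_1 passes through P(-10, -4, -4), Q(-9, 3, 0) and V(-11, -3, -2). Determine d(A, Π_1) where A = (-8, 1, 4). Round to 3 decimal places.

3.818

PQ = (1, 7, 4), PV = (-1, 1, 2); a normal to Π_1 is PQ × PV = (10, -6, 8).
Using P: Π_1 has equation 10x - 6y + 8z = -108.
n·A − d = (10)·(-8) + (-6)·(1) + (8)·(4) − (-108) = 54; |n| = √200.
Distance = |54| / √200 = 54/√200 ≈ 3.818.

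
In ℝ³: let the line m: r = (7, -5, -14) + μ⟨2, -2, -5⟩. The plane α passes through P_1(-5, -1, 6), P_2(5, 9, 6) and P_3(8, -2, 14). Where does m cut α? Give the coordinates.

(-1, 3, 6)

P_1P_2 = (10, 10, 0), P_1P_3 = (13, -1, 8); a normal to α is P_1P_2 × P_1P_3 = (80, -80, -140).
Using P_1: α has equation 80x - 80y - 140z = -1160.
Substitute r = (7, -5, -14) + t(2, -2, -5) into the plane: 2920 + 1020t = -1160, so t = -4.
Intersection: (7, -5, -14) + (-4)·(2, -2, -5) = (-1, 3, 6).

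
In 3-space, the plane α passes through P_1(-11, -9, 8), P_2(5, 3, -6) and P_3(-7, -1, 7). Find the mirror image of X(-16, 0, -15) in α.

P_1P_2 = (16, 12, -14), P_1P_3 = (4, 8, -1); a normal to α is P_1P_2 × P_1P_3 = (100, -40, 80).
Using P_1: α has equation 100x - 40y + 80z = -100.
λ = (n·X − d)/|n|² = (-2800 − (-100))/18000 = -3/20.
Reflection = X − 2λn = (-16, 0, -15) − (-3/10)·(100, -40, 80) = (14, -12, 9).

(14, -12, 9)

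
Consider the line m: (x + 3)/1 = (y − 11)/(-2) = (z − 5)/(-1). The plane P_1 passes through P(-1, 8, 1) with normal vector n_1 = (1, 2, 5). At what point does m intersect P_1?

(0, 5, 2)

m has direction (1, -2, -1) through (-3, 11, 5).
P_1: n_1·r = n_1·P gives x + 2y + 5z = 20.
Substitute r = (-3, 11, 5) + t(1, -2, -1) into the plane: 44 + (-8)t = 20, so t = 3.
Intersection: (-3, 11, 5) + 3·(1, -2, -1) = (0, 5, 2).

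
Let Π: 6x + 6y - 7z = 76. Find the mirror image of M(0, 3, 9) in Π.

λ = (n·M − d)/|n|² = (-45 − 76)/121 = -1.
Reflection = M − 2λn = (0, 3, 9) − (-2)·(6, 6, -7) = (12, 15, -5).

(12, 15, -5)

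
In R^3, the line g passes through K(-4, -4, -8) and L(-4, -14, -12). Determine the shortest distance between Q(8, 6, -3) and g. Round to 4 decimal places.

A direction vector for g is L − K = (0, -10, -4).
Taking (-4, -4, -8) on g with direction v = (0, -10, -4): w = Q − (-4, -4, -8) = (12, 10, 5), and w × v = (10, 48, -120).
Distance = |w × v| / |v| = √16804 / √116 ≈ 12.0359.

12.0359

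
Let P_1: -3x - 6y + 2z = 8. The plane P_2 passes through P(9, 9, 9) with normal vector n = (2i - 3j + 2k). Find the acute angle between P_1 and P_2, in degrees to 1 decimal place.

56.3

P_2: n·r = n·P gives 2x - 3y + 2z = 9.
cos θ = |n₁·n₂| / (|n₁||n₂|) = |16| / (√49 · √17).
θ = arccos(0.55437) ≈ 56.3°.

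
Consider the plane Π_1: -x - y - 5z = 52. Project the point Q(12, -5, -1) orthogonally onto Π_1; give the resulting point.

Foot = Q − λn with λ = (n·Q − d)/|n|² = (-2 − 52)/27 = -2.
Foot = (12, -5, -1) − (-2)·(-1, -1, -5) = (10, -7, -11).

(10, -7, -11)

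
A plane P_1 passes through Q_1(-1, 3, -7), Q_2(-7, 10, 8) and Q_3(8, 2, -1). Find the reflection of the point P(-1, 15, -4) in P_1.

(-7, -3, 2)

Q_1Q_2 = (-6, 7, 15), Q_1Q_3 = (9, -1, 6); a normal to P_1 is Q_1Q_2 × Q_1Q_3 = (57, 171, -57).
Using Q_1: P_1 has equation 57x + 171y - 57z = 855.
λ = (n·P − d)/|n|² = (2736 − 855)/35739 = 1/19.
Reflection = P − 2λn = (-1, 15, -4) − (2/19)·(57, 171, -57) = (-7, -3, 2).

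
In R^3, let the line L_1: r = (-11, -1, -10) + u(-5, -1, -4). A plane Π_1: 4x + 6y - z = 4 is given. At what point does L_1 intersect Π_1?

Substitute r = (-11, -1, -10) + t(-5, -1, -4) into the plane: -40 + (-22)t = 4, so t = -2.
Intersection: (-11, -1, -10) + (-2)·(-5, -1, -4) = (-1, 1, -2).

(-1, 1, -2)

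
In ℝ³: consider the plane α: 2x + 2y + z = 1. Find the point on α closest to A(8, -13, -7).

(12, -9, -5)

Foot = A − λn with λ = (n·A − d)/|n|² = (-17 − 1)/9 = -2.
Foot = (8, -13, -7) − (-2)·(2, 2, 1) = (12, -9, -5).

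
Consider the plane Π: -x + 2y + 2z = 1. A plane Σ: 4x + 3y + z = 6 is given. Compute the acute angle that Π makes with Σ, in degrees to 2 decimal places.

74.84

cos θ = |n₁·n₂| / (|n₁||n₂|) = |4| / (√9 · √26).
θ = arccos(0.26149) ≈ 74.84°.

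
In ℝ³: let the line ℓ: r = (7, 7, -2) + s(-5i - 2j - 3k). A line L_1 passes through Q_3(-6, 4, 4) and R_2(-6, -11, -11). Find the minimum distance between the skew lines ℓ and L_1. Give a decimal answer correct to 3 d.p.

A direction vector for L_1 is R_2 − Q_3 = (0, -15, -15).
Common perpendicular direction n = (-5, -2, -3) × (0, -15, -15) = (-15, -75, 75).
With w = (-6, 4, 4) − (7, 7, -2) = (-13, -3, 6), w · n = 870.
Distance = |w · n| / |n| = |870| / √11475 ≈ 8.122.

8.122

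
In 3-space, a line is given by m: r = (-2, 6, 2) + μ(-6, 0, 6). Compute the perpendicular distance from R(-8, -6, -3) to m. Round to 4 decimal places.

14.3003

Taking (-2, 6, 2) on m with direction v = (-6, 0, 6): w = R − (-2, 6, 2) = (-6, -12, -5), and w × v = (-72, 66, -72).
Distance = |w × v| / |v| = √14724 / √72 ≈ 14.3003.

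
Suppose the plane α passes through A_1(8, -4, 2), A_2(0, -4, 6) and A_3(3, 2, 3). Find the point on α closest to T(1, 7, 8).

A_1A_2 = (-8, 0, 4), A_1A_3 = (-5, 6, 1); a normal to α is A_1A_2 × A_1A_3 = (-24, -12, -48).
Using A_1: α has equation -24x - 12y - 48z = -240.
Foot = T − λn with λ = (n·T − d)/|n|² = (-492 − (-240))/3024 = -1/12.
Foot = (1, 7, 8) − (-1/12)·(-24, -12, -48) = (-1, 6, 4).

(-1, 6, 4)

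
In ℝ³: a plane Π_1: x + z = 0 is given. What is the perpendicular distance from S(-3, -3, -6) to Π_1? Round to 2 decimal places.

n·S − d = (1)·(-3) + (0)·(-3) + (1)·(-6) − 0 = -9; |n| = √2.
Distance = |-9| / √2 = 9/√2 ≈ 6.36.

6.36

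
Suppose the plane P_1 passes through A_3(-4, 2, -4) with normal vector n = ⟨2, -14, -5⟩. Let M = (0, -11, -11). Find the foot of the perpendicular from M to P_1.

P_1: n·r = n·A_3 gives 2x - 14y - 5z = -16.
Foot = M − λn with λ = (n·M − d)/|n|² = (209 − (-16))/225 = 1.
Foot = (0, -11, -11) − 1·(2, -14, -5) = (-2, 3, -6).

(-2, 3, -6)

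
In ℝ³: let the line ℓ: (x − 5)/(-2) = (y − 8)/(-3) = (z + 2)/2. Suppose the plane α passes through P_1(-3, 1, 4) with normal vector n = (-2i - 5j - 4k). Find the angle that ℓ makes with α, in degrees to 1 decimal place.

ℓ has direction (-2, -3, 2) through (5, 8, -2).
α: n·r = n·P_1 gives -2x - 5y - 4z = -15.
sin θ = |n·v| / (|n||v|) = |11| / (√45 · √17) = 0.39771.
θ ≈ 23.4°.

23.4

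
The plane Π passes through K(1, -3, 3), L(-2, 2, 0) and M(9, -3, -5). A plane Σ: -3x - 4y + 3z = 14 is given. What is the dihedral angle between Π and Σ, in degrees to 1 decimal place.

63.7

KL = (-3, 5, -3), KM = (8, 0, -8); a normal to Π is KL × KM = (-40, -48, -40).
Using K: Π has equation -40x - 48y - 40z = -16.
cos θ = |n₁·n₂| / (|n₁||n₂|) = |192| / (√5504 · √34).
θ = arccos(0.44384) ≈ 63.7°.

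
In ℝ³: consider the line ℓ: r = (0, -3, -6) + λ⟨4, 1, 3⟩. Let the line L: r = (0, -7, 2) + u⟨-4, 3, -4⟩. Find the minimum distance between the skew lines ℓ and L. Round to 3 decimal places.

Common perpendicular direction n = (4, 1, 3) × (-4, 3, -4) = (-13, 4, 16).
With w = (0, -7, 2) − (0, -3, -6) = (0, -4, 8), w · n = 112.
Distance = |w · n| / |n| = |112| / √441 ≈ 5.333.

5.333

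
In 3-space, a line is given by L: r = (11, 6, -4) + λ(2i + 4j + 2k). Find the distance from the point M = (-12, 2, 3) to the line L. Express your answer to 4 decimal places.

22.3159

Taking (11, 6, -4) on L with direction v = (2, 4, 2): w = M − (11, 6, -4) = (-23, -4, 7), and w × v = (-36, 60, -84).
Distance = |w × v| / |v| = √11952 / √24 ≈ 22.3159.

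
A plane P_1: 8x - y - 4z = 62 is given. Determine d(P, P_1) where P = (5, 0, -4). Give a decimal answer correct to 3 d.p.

0.667

n·P − d = (8)·(5) + (-1)·(0) + (-4)·(-4) − 62 = -6; |n| = √81.
Distance = |-6| / √81 = 6/√81 ≈ 0.667.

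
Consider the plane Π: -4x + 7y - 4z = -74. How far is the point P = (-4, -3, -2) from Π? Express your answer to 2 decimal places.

8.56

n·P − d = (-4)·(-4) + (7)·(-3) + (-4)·(-2) − (-74) = 77; |n| = √81.
Distance = |77| / √81 = 77/√81 ≈ 8.56.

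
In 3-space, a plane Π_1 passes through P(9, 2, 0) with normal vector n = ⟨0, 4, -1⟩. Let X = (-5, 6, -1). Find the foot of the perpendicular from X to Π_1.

Π_1: n·r = n·P gives 4y - z = 8.
Foot = X − λn with λ = (n·X − d)/|n|² = (25 − 8)/17 = 1.
Foot = (-5, 6, -1) − 1·(0, 4, -1) = (-5, 2, 0).

(-5, 2, 0)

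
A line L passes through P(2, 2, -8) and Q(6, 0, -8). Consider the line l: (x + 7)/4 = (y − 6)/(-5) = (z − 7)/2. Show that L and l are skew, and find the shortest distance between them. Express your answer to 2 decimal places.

11.76

A direction vector for L is Q − P = (4, -2, 0).
l has direction (4, -5, 2) through (-7, 6, 7).
Common perpendicular direction n = (4, -2, 0) × (4, -5, 2) = (-4, -8, -12).
With w = (-7, 6, 7) − (2, 2, -8) = (-9, 4, 15), w · n = -176.
Since n ≠ 0 the lines are not parallel, and w · n = -176 ≠ 0 so they do not intersect; hence they are skew.
Distance = |w · n| / |n| = |-176| / √224 ≈ 11.76.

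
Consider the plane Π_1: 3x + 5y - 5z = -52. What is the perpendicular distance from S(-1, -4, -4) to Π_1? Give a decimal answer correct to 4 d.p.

n·S − d = (3)·(-1) + (5)·(-4) + (-5)·(-4) − (-52) = 49; |n| = √59.
Distance = |49| / √59 = 49/√59 ≈ 6.3793.

6.3793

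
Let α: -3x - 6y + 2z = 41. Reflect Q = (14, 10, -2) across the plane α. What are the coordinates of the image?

λ = (n·Q − d)/|n|² = (-106 − 41)/49 = -3.
Reflection = Q − 2λn = (14, 10, -2) − (-6)·(-3, -6, 2) = (-4, -26, 10).

(-4, -26, 10)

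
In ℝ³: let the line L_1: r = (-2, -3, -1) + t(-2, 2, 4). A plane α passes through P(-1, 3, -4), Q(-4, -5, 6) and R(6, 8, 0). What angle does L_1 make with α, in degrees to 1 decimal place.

PQ = (-3, -8, 10), PR = (7, 5, 4); a normal to α is PQ × PR = (-82, 82, 41).
Using P: α has equation -82x + 82y + 41z = 164.
sin θ = |n·v| / (|n||v|) = |492| / (√15129 · √24) = 0.81650.
θ ≈ 54.7°.

54.7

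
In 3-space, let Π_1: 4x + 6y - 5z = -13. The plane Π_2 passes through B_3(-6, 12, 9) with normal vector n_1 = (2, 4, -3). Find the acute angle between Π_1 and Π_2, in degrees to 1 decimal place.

Π_2: n_1·r = n_1·B_3 gives 2x + 4y - 3z = 9.
cos θ = |n₁·n₂| / (|n₁||n₂|) = |47| / (√77 · √29).
θ = arccos(0.99461) ≈ 6.0°.

6.0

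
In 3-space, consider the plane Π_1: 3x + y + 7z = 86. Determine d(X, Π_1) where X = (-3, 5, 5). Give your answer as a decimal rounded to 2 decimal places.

n·X − d = (3)·(-3) + (1)·(5) + (7)·(5) − 86 = -55; |n| = √59.
Distance = |-55| / √59 = 55/√59 ≈ 7.16.

7.16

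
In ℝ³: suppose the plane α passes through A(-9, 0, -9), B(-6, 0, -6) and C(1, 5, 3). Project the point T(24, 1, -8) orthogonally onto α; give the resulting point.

(9, -5, 7)

AB = (3, 0, 3), AC = (10, 5, 12); a normal to α is AB × AC = (-15, -6, 15).
Using A: α has equation -15x - 6y + 15z = 0.
Foot = T − λn with λ = (n·T − d)/|n|² = (-486 − 0)/486 = -1.
Foot = (24, 1, -8) − (-1)·(-15, -6, 15) = (9, -5, 7).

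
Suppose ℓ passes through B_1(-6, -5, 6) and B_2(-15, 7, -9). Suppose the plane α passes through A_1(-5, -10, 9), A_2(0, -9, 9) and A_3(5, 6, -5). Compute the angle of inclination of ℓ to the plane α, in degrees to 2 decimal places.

A direction vector for ℓ is B_2 − B_1 = (-9, 12, -15).
A_1A_2 = (5, 1, 0), A_1A_3 = (10, 16, -14); a normal to α is A_1A_2 × A_1A_3 = (-14, 70, 70).
Using A_1: α has equation -14x + 70y + 70z = 0.
sin θ = |n·v| / (|n||v|) = |-84| / (√9996 · √450) = 0.03961.
θ ≈ 2.27°.

2.27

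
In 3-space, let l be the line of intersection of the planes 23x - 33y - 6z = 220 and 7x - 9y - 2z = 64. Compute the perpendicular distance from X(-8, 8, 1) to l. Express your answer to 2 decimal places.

Direction of l: (23, -33, -6) × (7, -9, -2) = (12, 4, 24).
A point on l: solving the two plane equations with x = 5 gives (5, -3, -1).
Taking (5, -3, -1) on l with direction v = (12, 4, 24): w = X − (5, -3, -1) = (-13, 11, 2), and w × v = (256, 336, -184).
Distance = |w × v| / |v| = √212288 / √736 ≈ 16.98.

16.98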